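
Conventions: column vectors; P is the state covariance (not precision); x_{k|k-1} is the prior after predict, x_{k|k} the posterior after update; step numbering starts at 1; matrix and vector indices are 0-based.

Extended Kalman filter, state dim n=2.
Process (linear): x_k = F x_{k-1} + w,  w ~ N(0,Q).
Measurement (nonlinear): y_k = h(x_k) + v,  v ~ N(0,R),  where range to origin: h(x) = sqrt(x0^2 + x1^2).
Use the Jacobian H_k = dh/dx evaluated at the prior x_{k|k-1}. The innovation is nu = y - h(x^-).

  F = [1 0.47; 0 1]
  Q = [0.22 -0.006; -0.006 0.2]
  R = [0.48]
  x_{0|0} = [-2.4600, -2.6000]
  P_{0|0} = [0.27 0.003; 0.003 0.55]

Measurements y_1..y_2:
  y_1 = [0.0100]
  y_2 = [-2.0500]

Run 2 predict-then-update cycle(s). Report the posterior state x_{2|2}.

x_post = [0.2587, 0.6176]

step 1: x^-=[-3.6820, -2.6000]  P^-=[0.6143 0.2555; 0.2555 0.7500]  H_jac=[-0.8169 -0.5768]  S=[1.3802]  K=[-0.4703; -0.4646]  nu=[-4.4975]  x^+=[-1.5666, -0.5103]  P^+=[0.3090 -0.0461; -0.0461 0.4520]
step 2: x^-=[-1.8065, -0.5103]  P^-=[0.5854 0.1603; 0.1603 0.6520]  H_jac=[-0.9623 -0.2718]  S=[1.1542]  K=[-0.5259; -0.2872]  nu=[-3.9271]  x^+=[0.2587, 0.6176]  P^+=[0.2663 -0.0140; -0.0140 0.5568]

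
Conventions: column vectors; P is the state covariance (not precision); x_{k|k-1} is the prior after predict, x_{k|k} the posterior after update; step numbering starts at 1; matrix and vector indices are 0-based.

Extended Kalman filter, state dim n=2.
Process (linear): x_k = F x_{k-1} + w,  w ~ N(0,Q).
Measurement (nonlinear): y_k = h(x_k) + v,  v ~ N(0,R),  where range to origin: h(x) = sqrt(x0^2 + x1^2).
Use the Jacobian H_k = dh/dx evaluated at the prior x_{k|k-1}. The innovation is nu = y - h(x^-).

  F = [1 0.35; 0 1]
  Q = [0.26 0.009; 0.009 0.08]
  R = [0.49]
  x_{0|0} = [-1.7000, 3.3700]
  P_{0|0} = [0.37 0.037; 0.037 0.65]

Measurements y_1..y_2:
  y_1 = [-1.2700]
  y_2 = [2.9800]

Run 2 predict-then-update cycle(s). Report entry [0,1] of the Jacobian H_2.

step 1: x^-=[-0.5205, 3.3700]  P^-=[0.7355 0.2735; 0.2735 0.7300]  H_jac=[-0.1526 0.9883]  S=[1.1376]  K=[0.1389; 0.5975]  nu=[-4.6800]  x^+=[-1.1706, 0.5738]  P^+=[0.7136 0.1791; 0.1791 0.3239]
step 2: x^-=[-0.9697, 0.5738]  P^-=[1.1386 0.3014; 0.3014 0.4039]  H_jac=[-0.8606 0.5093]  S=[1.1738]  K=[-0.7040; -0.0458]  nu=[1.8532]  x^+=[-2.2744, 0.4890]  P^+=[0.5568 0.2636; 0.2636 0.4014]

H_jac[0,1] = 0.5093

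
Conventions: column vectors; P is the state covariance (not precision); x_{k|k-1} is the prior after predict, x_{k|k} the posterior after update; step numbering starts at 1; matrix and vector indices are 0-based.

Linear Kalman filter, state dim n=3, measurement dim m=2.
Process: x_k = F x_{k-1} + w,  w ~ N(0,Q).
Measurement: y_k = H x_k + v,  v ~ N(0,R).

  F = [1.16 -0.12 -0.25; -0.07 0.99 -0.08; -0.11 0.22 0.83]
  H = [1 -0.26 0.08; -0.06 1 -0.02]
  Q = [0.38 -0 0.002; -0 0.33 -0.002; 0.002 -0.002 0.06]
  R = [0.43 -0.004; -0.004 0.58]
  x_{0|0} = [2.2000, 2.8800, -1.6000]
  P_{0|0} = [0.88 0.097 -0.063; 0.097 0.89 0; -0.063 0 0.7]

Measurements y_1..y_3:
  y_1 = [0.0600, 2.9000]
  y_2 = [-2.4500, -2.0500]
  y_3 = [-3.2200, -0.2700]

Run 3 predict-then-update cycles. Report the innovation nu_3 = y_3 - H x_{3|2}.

innov = [-1.6498, -0.7705]

step 1: x^-=[2.6064, 2.8252, -0.9364]  P^-=[1.6302 -0.0462 -0.3154; -0.0462 1.1969 0.1432; -0.3154 0.1432 0.6028]  S=[2.1126 -0.4409; -0.4409 1.7821]  K=[0.7901 0.1182; -0.0249 0.6654; -0.1334 0.0512]  nu=[-1.7369, 0.2125]  x^+=[1.2592, 3.0098, -0.6938]  P^+=[0.3689 0.0857 -0.0926; 0.0857 0.3919 0.0358; -0.0926 0.0358 0.5545]
step 2: x^-=[1.2730, 2.9471, -0.0522]  P^-=[0.9488 0.0321 -0.2447; 0.0321 0.7009 0.0721; -0.2447 0.0721 0.4912]  S=[1.3704 -0.1991; -0.1991 1.2772]  K=[0.6852 0.0912; -0.0266 0.5420; -0.1584 0.0355]  nu=[-2.9525, -4.9217]  x^+=[-1.1991, 0.3579, 0.2407]  P^+=[0.3196 0.0674 -0.0982; 0.0674 0.3190 0.0244; -0.0982 0.0244 0.4530]
step 3: x^-=[-1.4941, 0.4191, 0.4104]  P^-=[0.8826 0.0248 -0.2241; 0.0248 0.6328 0.0559; -0.2241 0.0559 0.4149]  S=[1.3070 -0.1867; -0.1867 1.2104]  K=[0.6686 0.0835; -0.0298 0.5161; -0.1534 0.0268]  nu=[-1.6498, -0.7705]  x^+=[-2.6615, 0.0706, 0.6427]  P^+=[0.3108 0.0626 -0.0918; 0.0626 0.3036 0.0183; -0.0918 0.0183 0.3818]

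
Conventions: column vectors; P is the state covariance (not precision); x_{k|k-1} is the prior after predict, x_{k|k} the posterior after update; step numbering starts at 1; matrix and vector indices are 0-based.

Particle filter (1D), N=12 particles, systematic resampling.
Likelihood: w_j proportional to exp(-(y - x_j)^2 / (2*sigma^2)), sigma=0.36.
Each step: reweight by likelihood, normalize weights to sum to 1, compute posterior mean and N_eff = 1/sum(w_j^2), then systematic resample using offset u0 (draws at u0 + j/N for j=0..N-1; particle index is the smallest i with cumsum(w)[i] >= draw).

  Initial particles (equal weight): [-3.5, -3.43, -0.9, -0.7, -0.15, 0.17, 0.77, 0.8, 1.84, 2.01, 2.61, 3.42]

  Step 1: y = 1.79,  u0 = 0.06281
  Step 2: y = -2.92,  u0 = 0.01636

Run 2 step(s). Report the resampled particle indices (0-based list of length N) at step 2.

step 1: w=[0.0000, 0.0000, 0.0000, 0.0000, 0.0000, 0.0000, 0.0093, 0.0118, 0.5116, 0.4286, 0.0386, 0.0000]  mean=1.9203  Neff=2.2361  idx=[8, 8, 8, 8, 8, 8, 9, 9, 9, 9, 9, 10]
step 2: w=[0.1664, 0.1664, 0.1664, 0.1664, 0.1664, 0.1664, 0.0003, 0.0003, 0.0003, 0.0003, 0.0003, 0.0000]  mean=1.8402  Neff=6.0174  idx=[0, 0, 1, 1, 2, 2, 3, 3, 4, 4, 5, 5]

resampled_idx = [0, 0, 1, 1, 2, 2, 3, 3, 4, 4, 5, 5]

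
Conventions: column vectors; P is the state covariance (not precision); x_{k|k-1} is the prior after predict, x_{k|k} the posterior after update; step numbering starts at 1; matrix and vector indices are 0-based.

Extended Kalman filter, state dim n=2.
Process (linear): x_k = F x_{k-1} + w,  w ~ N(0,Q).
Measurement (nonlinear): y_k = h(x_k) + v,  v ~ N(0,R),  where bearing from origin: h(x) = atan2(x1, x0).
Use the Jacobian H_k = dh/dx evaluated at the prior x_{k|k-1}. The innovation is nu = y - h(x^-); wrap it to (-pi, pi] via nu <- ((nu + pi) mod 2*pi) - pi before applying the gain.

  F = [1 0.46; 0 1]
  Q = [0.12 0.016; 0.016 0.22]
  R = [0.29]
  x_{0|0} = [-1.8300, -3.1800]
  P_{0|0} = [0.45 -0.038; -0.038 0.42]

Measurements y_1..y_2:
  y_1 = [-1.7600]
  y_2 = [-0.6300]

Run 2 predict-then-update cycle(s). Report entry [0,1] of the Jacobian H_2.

H_jac[0,1] = -0.1419

step 1: x^-=[-3.2928, -3.1800]  P^-=[0.6239 0.1712; 0.1712 0.6400]  H_jac=[0.1518 -0.1571]  S=[0.3120]  K=[0.2172; -0.2391]  nu=[0.6136]  x^+=[-3.1595, -3.3267]  P^+=[0.6092 0.1874; 0.1874 0.6222]
step 2: x^-=[-4.6898, -3.3267]  P^-=[1.0332 0.4896; 0.4896 0.8422]  H_jac=[0.1006 -0.1419]  S=[0.3034]  K=[0.1138; -0.2314]  nu=[1.8946]  x^+=[-4.4742, -3.7650]  P^+=[1.0293 0.4976; 0.4976 0.8259]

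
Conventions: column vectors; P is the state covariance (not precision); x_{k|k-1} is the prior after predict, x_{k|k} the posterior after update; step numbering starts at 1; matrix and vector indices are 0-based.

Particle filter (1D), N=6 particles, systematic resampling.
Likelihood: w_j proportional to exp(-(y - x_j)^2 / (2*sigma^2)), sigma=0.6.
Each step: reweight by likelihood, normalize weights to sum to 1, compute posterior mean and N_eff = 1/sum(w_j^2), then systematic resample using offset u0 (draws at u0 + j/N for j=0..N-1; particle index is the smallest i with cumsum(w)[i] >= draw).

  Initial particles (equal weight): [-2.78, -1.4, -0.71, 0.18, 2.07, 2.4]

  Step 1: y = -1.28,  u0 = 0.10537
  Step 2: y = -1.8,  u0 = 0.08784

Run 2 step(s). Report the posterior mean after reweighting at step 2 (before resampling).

step 1: w=[0.0257, 0.5723, 0.3718, 0.0302, 0.0000, 0.0000]  mean=-1.1311  Neff=2.1398  idx=[1, 1, 1, 2, 2, 2]
step 2: w=[0.2689, 0.2689, 0.2689, 0.0645, 0.0645, 0.0645]  mean=-1.2665  Neff=4.3606  idx=[0, 0, 1, 2, 2, 4]

post_mean = -1.2665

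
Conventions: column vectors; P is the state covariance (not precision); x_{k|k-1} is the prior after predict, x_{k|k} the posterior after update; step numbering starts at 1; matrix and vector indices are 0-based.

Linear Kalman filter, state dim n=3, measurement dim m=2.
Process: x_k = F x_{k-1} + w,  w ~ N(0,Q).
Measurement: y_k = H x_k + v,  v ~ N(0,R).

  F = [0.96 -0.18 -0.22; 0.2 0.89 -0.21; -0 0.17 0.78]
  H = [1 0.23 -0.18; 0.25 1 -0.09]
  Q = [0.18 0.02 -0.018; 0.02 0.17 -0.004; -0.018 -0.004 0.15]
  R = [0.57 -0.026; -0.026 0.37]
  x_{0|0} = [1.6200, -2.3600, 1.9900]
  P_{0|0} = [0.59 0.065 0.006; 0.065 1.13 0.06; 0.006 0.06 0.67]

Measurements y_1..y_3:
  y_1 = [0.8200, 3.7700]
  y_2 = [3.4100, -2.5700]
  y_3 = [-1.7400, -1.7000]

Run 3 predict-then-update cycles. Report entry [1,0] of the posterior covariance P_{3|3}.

step 1: x^-=[1.5422, -2.1943, 1.1510]  P^-=[0.7725 0.0255 -0.1631; 0.0255 1.1184 0.0999; -0.1631 0.0999 0.6062]  S=[1.4835 0.4631; 0.4631 1.5437]  K=[0.5487 -0.0135; -0.0521 0.7384; -0.1864 0.0589]  nu=[-0.0103, 5.6823]  x^+=[1.4599, 2.0022, 1.4874]  P^+=[0.3325 -0.1047 -0.0263; -0.1047 0.3083 0.0835; -0.0263 0.0835 0.5595]
step 2: x^-=[0.7138, 1.7616, 1.5005]  P^-=[0.5774 -0.0322 -0.1751; -0.0322 0.3858 -0.0016; -0.1751 -0.0016 0.5214]  S=[1.2331 0.2055; 0.2055 0.7882]  K=[0.4817 0.0367; -0.0353 0.4887; -0.2079 -0.0629]  nu=[2.5611, -4.3750]  x^+=[1.7868, -0.4669, 1.2434]  P^+=[0.2830 -0.0734 -0.0420; -0.0734 0.2032 0.0340; -0.0420 0.0340 0.4596]
step 3: x^-=[1.5258, -0.3193, 0.8905]  P^-=[0.5154 0.0078 -0.1525; 0.0078 0.3272 -0.0352; -0.1525 -0.0352 0.4445]  S=[1.1785 0.2213; 0.2213 0.7501]  K=[0.4494 0.0680; -0.0077 0.4453; -0.1861 -0.0962]  nu=[-3.0321, -1.6820]  x^+=[0.0489, -1.0449, 1.6167]  P^+=[0.2604 -0.0549 -0.0367; -0.0549 0.1799 0.0134; -0.0367 0.0134 0.3888]

P_post[1,0] = -0.0549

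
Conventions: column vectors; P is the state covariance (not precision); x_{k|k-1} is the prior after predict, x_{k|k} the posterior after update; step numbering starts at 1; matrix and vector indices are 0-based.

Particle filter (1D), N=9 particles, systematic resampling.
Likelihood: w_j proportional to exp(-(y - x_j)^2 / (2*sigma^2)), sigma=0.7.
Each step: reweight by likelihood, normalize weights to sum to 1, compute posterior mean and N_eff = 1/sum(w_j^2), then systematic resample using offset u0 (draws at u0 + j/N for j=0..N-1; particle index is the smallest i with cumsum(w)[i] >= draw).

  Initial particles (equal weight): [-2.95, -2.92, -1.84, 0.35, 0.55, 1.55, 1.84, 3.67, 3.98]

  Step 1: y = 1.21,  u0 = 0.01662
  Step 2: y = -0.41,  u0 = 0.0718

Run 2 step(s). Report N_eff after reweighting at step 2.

N_eff = 4.1741

step 1: w=[0.0000, 0.0000, 0.0000, 0.1761, 0.2402, 0.3329, 0.2498, 0.0008, 0.0001]  mean=1.1729  Neff=3.8175  idx=[3, 3, 4, 4, 5, 5, 5, 6, 6]
step 2: w=[0.2828, 0.2828, 0.1991, 0.1991, 0.0101, 0.0101, 0.0101, 0.0029, 0.0029]  mean=0.4747  Neff=4.1741  idx=[0, 0, 1, 1, 1, 2, 2, 3, 3]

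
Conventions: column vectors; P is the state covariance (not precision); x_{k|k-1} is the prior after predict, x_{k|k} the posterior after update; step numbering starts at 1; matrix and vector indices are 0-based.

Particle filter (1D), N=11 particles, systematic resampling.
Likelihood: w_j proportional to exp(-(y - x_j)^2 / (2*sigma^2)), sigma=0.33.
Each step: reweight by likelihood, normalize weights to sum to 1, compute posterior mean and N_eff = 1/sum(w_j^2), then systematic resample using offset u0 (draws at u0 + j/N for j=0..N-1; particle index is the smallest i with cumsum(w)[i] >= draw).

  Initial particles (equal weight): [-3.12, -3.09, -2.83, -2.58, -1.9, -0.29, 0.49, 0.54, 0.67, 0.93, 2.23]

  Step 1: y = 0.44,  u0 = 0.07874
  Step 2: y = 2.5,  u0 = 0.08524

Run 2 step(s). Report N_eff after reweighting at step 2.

N_eff = 2.0881

step 1: w=[0.0000, 0.0000, 0.0000, 0.0000, 0.0000, 0.0275, 0.3142, 0.3035, 0.2493, 0.1055, 0.0000]  mean=0.5750  Neff=3.7757  idx=[6, 6, 6, 7, 7, 7, 7, 8, 8, 9, 9]
step 2: w=[0.0004, 0.0004, 0.0004, 0.0009, 0.0009, 0.0009, 0.0009, 0.0084, 0.0084, 0.4893, 0.4893]  mean=0.9238  Neff=2.0881  idx=[9, 9, 9, 9, 9, 10, 10, 10, 10, 10, 10]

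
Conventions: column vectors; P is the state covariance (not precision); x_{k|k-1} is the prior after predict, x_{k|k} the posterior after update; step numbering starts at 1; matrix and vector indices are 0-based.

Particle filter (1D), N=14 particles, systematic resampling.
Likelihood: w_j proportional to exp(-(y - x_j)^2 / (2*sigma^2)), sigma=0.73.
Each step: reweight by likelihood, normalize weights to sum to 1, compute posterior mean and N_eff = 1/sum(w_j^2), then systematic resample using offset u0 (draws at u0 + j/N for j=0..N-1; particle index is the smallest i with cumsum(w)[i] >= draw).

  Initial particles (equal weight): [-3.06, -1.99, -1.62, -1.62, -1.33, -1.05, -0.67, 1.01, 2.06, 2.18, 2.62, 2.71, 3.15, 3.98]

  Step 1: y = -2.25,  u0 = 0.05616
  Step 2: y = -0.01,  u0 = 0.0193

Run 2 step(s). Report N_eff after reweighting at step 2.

N_eff = 5.0537

step 1: w=[0.1475, 0.2561, 0.1881, 0.1881, 0.1234, 0.0707, 0.0262, 0.0000, 0.0000, 0.0000, 0.0000, 0.0000, 0.0000, 0.0000]  mean=-1.8261  Neff=5.5869  idx=[0, 0, 1, 1, 1, 2, 2, 2, 3, 3, 3, 4, 5, 6]
step 2: w=[0.0001, 0.0001, 0.0138, 0.0138, 0.0138, 0.0481, 0.0481, 0.0481, 0.0481, 0.0481, 0.0481, 0.1068, 0.1986, 0.3641]  mean=-1.1456  Neff=5.0537  idx=[3, 6, 7, 8, 10, 11, 12, 12, 12, 13, 13, 13, 13, 13]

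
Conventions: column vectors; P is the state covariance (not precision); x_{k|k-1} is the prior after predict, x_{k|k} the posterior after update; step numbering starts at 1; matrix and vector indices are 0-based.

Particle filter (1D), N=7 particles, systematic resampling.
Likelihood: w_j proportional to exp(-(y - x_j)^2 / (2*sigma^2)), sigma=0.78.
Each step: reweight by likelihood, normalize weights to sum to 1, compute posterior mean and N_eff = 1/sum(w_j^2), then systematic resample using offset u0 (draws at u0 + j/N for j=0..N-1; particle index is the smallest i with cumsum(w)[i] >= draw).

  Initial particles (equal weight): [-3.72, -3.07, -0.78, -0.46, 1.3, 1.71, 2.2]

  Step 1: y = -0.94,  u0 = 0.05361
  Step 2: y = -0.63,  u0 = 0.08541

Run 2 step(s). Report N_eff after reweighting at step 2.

N_eff = 7.0000

step 1: w=[0.0009, 0.0130, 0.5287, 0.4468, 0.0087, 0.0017, 0.0002]  mean=-0.6466  Neff=2.0859  idx=[2, 2, 2, 2, 3, 3, 3]
step 2: w=[0.1432, 0.1432, 0.1432, 0.1432, 0.1424, 0.1424, 0.1424]  mean=-0.6433  Neff=7.0000  idx=[0, 1, 2, 3, 4, 5, 6]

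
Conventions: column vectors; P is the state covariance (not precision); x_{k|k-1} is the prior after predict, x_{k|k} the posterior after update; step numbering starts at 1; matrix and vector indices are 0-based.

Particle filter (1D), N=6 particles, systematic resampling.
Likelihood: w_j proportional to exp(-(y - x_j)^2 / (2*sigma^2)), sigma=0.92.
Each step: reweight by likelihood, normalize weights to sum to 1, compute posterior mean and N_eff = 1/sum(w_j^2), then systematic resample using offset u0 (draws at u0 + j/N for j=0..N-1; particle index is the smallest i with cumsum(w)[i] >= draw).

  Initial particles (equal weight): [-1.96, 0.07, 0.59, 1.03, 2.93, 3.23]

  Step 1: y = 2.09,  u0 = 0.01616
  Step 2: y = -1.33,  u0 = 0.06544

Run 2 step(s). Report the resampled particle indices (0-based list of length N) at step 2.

step 1: w=[0.0000, 0.0451, 0.1328, 0.2584, 0.3308, 0.2329]  mean=2.0691  Neff=3.9983  idx=[1, 3, 3, 4, 4, 5]
step 2: w=[0.8082, 0.0958, 0.0958, 0.0001, 0.0001, 0.0000]  mean=0.2543  Neff=1.4890  idx=[0, 0, 0, 0, 0, 1]

resampled_idx = [0, 0, 0, 0, 0, 1]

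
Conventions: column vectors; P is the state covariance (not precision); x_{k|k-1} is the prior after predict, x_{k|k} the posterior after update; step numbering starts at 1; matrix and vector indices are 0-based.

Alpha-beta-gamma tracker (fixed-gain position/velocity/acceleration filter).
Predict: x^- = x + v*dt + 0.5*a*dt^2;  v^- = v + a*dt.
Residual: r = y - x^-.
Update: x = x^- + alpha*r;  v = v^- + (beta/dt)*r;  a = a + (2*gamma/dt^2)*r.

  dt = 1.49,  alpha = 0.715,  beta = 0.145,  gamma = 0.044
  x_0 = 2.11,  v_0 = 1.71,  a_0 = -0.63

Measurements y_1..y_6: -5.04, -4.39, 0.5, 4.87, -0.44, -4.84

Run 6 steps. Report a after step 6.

a_post = -0.1899

step 1: x_pred=3.9586  r=-8.9986  x^+=-2.4754  v^+=-0.1044  a^+=-0.9867
step 2: x_pred=-3.7262  r=-0.6638  x^+=-4.2008  v^+=-1.6392  a^+=-1.0130
step 3: x_pred=-7.7676  r=8.2676  x^+=-1.8563  v^+=-2.3439  a^+=-0.6853
step 4: x_pred=-6.1095  r=10.9795  x^+=1.7409  v^+=-2.2965  a^+=-0.2501
step 5: x_pred=-1.9586  r=1.5186  x^+=-0.8728  v^+=-2.5214  a^+=-0.1899
step 6: x_pred=-4.8404  r=0.0004  x^+=-4.8401  v^+=-2.8043  a^+=-0.1899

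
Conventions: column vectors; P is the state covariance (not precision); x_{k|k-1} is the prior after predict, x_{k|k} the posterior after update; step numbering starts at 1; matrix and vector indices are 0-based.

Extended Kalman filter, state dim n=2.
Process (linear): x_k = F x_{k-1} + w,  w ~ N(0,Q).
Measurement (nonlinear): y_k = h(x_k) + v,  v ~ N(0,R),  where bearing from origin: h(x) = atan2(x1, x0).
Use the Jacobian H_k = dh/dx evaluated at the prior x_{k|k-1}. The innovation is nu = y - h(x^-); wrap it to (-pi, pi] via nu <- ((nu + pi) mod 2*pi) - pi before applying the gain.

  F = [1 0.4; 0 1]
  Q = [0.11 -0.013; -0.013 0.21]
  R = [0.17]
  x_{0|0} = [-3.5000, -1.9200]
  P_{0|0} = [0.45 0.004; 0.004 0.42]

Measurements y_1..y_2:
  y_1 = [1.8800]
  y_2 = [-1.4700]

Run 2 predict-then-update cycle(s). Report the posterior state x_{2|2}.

step 1: x^-=[-4.2680, -1.9200]  P^-=[0.6304 0.1590; 0.1590 0.6300]  H_jac=[0.0877 -0.1949]  S=[0.1933]  K=[0.1256; -0.5629]  nu=[-1.6843]  x^+=[-4.4795, -0.9719]  P^+=[0.6274 0.1727; 0.1727 0.5687]
step 2: x^-=[-4.8683, -0.9719]  P^-=[0.9665 0.3872; 0.3872 0.7787]  H_jac=[0.0394 -0.1975]  S=[0.1959]  K=[-0.1959; -0.7075]  nu=[1.4745]  x^+=[-5.1571, -2.0151]  P^+=[0.9590 0.3600; 0.3600 0.6807]

x_post = [-5.1571, -2.0151]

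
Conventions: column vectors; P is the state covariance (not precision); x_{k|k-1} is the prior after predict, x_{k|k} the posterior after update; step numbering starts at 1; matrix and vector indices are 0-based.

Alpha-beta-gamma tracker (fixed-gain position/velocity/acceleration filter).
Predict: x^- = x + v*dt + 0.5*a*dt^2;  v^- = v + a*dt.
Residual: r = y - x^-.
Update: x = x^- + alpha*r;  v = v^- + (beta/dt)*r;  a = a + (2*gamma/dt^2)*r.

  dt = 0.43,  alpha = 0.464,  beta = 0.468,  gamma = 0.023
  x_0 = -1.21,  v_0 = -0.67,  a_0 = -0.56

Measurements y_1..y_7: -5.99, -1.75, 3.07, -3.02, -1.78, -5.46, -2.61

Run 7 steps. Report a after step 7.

a_post = -0.8351

step 1: x_pred=-1.5499  r=-4.4401  x^+=-3.6101  v^+=-5.7433  a^+=-1.6646
step 2: x_pred=-6.2336  r=4.4836  x^+=-4.1532  v^+=-1.5793  a^+=-0.5492
step 3: x_pred=-4.8831  r=7.9531  x^+=-1.1928  v^+=6.8405  a^+=1.4294
step 4: x_pred=1.8807  r=-4.9007  x^+=-0.3932  v^+=2.1213  a^+=0.2102
step 5: x_pred=0.5384  r=-2.3184  x^+=-0.5373  v^+=-0.3116  a^+=-0.3666
step 6: x_pred=-0.7052  r=-4.7548  x^+=-2.9114  v^+=-5.6442  a^+=-1.5495
step 7: x_pred=-5.4817  r=2.8717  x^+=-4.1492  v^+=-3.1850  a^+=-0.8351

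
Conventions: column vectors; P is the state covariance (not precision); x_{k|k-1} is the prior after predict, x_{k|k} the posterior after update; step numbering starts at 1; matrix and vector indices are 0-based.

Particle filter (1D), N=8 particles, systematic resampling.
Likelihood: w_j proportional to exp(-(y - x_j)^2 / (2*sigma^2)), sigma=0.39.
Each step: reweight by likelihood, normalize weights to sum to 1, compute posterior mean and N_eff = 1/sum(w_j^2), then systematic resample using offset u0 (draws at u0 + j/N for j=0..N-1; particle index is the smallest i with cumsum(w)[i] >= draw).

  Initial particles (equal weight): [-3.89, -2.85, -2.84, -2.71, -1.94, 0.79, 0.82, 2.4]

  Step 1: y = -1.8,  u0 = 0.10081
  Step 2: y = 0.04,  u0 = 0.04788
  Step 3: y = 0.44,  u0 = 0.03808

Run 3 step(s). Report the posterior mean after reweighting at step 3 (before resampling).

post_mean = -1.9400

step 1: w=[0.0000, 0.0252, 0.0270, 0.0621, 0.8857, 0.0000, 0.0000, 0.0000]  mean=-2.0350  Neff=1.2662  idx=[3, 4, 4, 4, 4, 4, 4, 4]
step 2: w=[0.0000, 0.1429, 0.1429, 0.1429, 0.1429, 0.1429, 0.1429, 0.1429]  mean=-1.9400  Neff=7.0000  idx=[1, 2, 3, 3, 4, 5, 6, 7]
step 3: w=[0.1250, 0.1250, 0.1250, 0.1250, 0.1250, 0.1250, 0.1250, 0.1250]  mean=-1.9400  Neff=8.0000  idx=[0, 1, 2, 3, 4, 5, 6, 7]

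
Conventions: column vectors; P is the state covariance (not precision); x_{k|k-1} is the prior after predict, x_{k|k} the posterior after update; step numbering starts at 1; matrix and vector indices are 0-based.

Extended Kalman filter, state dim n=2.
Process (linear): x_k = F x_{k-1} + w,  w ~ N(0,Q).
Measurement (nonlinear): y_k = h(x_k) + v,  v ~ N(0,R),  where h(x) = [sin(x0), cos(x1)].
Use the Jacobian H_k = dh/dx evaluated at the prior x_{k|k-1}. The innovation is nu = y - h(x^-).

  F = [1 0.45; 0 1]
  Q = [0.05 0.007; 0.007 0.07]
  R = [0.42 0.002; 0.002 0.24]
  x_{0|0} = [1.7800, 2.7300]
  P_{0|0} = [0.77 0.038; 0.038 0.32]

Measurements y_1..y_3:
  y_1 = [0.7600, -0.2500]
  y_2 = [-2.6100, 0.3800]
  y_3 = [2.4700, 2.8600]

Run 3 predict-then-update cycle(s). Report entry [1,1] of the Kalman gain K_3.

step 1: x^-=[3.0085, 2.7300]  P^-=[0.9190 0.1890; 0.1890 0.3900]  H_jac=[-0.9912 0.0000; 0.0000 -0.4001]  S=[1.3228 0.0769; 0.0769 0.3024]  K=[-0.6842 -0.0760; -0.1133 -0.4871]  nu=[0.6273, 0.6665]  x^+=[2.5287, 2.3343]  P^+=[0.2901 0.0490; 0.0490 0.2928]
step 2: x^-=[3.5791, 2.3343]  P^-=[0.4434 0.1877; 0.1877 0.3628]  H_jac=[-0.9058 0.0000; 0.0000 -0.7224]  S=[0.7838 0.1248; 0.1248 0.4293]  K=[-0.4846 -0.1750; -0.1255 -0.5739]  nu=[-2.1863, 1.0715]  x^+=[4.4511, 1.9938]  P^+=[0.2251 0.0595; 0.0595 0.1910]
step 3: x^-=[5.3483, 1.9938]  P^-=[0.3673 0.1524; 0.1524 0.2610]  H_jac=[0.5939 0.0000; 0.0000 -0.9119]  S=[0.5495 -0.0805; -0.0805 0.4570]  K=[0.3617 -0.2404; 0.0907 -0.5048]  nu=[3.2745, 3.2705]  x^+=[5.7464, 0.6401]  P^+=[0.2550 0.0625; 0.0625 0.1327]

K[1,1] = -0.5048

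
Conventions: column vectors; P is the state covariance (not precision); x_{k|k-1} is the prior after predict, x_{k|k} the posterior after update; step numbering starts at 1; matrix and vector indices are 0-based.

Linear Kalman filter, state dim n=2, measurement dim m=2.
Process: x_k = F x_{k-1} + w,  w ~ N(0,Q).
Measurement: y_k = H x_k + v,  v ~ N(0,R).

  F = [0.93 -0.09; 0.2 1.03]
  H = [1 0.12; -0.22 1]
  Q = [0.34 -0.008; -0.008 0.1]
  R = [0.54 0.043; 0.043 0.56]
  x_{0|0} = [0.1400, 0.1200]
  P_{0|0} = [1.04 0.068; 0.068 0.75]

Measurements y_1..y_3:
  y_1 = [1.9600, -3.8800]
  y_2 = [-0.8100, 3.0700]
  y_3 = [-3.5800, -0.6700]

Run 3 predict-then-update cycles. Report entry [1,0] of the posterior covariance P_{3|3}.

P_post[1,0] = 0.0360

step 1: x^-=[0.1194, 0.1516]  P^-=[1.2342 0.1798; 0.1798 0.9653]  S=[1.8312 0.0624; 0.0624 1.5059]  K=[0.6888 -0.0894; 0.1407 0.6089]  nu=[1.8224, -4.0053]  x^+=[1.7328, -2.0308]  P^+=[0.3610 0.0590; 0.0590 0.3600]
step 2: x^-=[1.7943, -1.7452]  P^-=[0.6453 0.0812; 0.0812 0.5207]  S=[1.2123 0.0426; 0.0426 1.0762]  K=[0.5431 -0.0779; 0.1023 0.4632]  nu=[-2.3949, 5.2099]  x^+=[0.0876, 0.4230]  P^+=[0.2848 0.0424; 0.0424 0.2731]
step 3: x^-=[0.0434, 0.4532]  P^-=[0.5815 0.0595; 0.0595 0.4186]  S=[1.1418 0.0232; 0.0232 0.9805]  K=[0.5172 -0.0820; 0.0877 0.4115]  nu=[-3.6778, -1.1137]  x^+=[-1.7673, -0.3276]  P^+=[0.2714 0.0360; 0.0360 0.2421]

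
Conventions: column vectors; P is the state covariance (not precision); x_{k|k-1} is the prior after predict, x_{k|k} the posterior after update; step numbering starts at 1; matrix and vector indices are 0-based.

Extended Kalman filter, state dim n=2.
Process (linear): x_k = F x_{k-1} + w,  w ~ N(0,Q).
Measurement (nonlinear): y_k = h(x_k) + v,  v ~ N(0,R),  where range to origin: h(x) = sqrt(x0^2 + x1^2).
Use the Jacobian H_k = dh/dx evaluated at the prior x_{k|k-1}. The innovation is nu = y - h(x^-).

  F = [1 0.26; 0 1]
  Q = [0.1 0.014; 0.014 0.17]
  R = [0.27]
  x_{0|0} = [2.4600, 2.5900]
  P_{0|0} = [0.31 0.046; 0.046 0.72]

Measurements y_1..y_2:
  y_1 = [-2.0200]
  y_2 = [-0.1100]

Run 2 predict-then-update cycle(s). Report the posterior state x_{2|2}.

step 1: x^-=[3.1334, 2.5900]  P^-=[0.4826 0.2472; 0.2472 0.8900]  H_jac=[0.7708 0.6371]  S=[1.1607]  K=[0.4561; 0.6527]  nu=[-6.0853]  x^+=[0.3577, -1.3815]  P^+=[0.2411 -0.0984; -0.0984 0.3956]
step 2: x^-=[-0.0015, -1.3815]  P^-=[0.3167 0.0185; 0.0185 0.5656]  H_jac=[-0.0011 -1.0000]  S=[0.8356]  K=[-0.0226; -0.6769]  nu=[-1.4915]  x^+=[0.0321, -0.3720]  P^+=[0.3163 0.0057; 0.0057 0.1827]

x_post = [0.0321, -0.3720]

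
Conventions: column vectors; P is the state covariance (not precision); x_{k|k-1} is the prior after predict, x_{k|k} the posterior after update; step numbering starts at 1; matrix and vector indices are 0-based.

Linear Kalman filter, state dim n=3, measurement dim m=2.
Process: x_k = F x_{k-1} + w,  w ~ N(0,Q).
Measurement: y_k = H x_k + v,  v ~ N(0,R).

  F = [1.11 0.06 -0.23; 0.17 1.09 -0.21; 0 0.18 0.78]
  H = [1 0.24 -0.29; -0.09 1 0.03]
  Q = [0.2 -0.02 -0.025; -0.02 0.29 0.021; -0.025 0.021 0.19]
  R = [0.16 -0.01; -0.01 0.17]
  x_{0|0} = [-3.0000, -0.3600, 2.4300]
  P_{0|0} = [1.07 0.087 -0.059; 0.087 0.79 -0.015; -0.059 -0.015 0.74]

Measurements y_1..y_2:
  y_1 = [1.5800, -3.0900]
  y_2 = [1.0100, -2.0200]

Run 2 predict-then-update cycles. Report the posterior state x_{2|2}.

x_post = [1.5004, -2.0417, -0.1476]

step 1: x^-=[-3.9105, -1.4127, 1.8306]  P^-=[1.6025 0.3955 -0.1830; 0.3955 1.3355 0.0374; -0.1830 0.0374 0.6616]  S=[2.1858 0.5266; 0.5266 1.4511]  K=[0.8328 -0.1329; 0.1168 0.8542; -0.1968 0.1223]  nu=[6.3604, -2.0842]  x^+=[1.6637, -2.4500, 0.3237]  P^+=[0.1773 -0.0189 0.1315; -0.0189 0.1418 0.0172; 0.1315 0.0172 0.5806]
step 2: x^-=[1.6253, -2.4557, -0.1885]  P^-=[0.3795 -0.0126 -0.0174; -0.0126 0.4650 -0.0155; -0.0174 -0.0155 0.5526]  S=[0.6189 0.0537; 0.0537 0.6400]  K=[0.6274 -0.1265; 0.1048 0.7188; -0.2956 0.0290]  nu=[-0.0806, 0.5876]  x^+=[1.5004, -2.0417, -0.1476]  P^+=[0.1342 -0.0186 0.0967; -0.0186 0.1194 0.0016; 0.0967 0.0016 0.4989]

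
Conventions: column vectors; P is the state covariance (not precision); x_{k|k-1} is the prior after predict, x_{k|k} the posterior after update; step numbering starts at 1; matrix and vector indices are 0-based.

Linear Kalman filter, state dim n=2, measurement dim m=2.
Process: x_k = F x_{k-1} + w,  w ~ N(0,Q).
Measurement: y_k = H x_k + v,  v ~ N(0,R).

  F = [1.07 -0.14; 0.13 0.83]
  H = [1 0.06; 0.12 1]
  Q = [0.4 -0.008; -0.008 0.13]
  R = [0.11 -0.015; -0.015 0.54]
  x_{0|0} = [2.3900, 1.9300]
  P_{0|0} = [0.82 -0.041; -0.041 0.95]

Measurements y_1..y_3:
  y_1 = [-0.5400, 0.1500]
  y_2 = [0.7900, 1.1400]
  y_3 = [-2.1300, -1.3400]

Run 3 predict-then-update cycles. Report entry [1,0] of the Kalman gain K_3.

step 1: x^-=[2.2871, 1.9126]  P^-=[1.3697 -0.0400; -0.0400 0.7895]  S=[1.4778 0.1565; 0.1565 1.3396]  K=[0.9269 -0.0154; -0.0577 0.5925]  nu=[-2.9419, -2.0371]  x^+=[-0.4083, 0.8755]  P^+=[0.1043 -0.0347; -0.0347 0.3250]
step 2: x^-=[-0.5595, 0.6736]  P^-=[0.5362 -0.0615; -0.0615 0.3481]  S=[0.6400 0.0083; 0.0083 0.8811]  K=[0.8320 -0.0046; -0.0684 0.3874]  nu=[1.3090, 0.5335]  x^+=[0.5272, 0.7907]  P^+=[0.0932 -0.0261; -0.0261 0.2134]
step 3: x^-=[0.4534, 0.7248]  P^-=[0.5187 -0.0426; -0.0426 0.2729]  S=[0.6245 0.0207; 0.0207 0.8102]  K=[0.8263 0.0031; -0.0530 0.3319]  nu=[-2.6269, -2.1192]  x^+=[-1.7238, 0.1606]  P^+=[0.0922 -0.0218; -0.0218 0.1826]

K[1,0] = -0.0530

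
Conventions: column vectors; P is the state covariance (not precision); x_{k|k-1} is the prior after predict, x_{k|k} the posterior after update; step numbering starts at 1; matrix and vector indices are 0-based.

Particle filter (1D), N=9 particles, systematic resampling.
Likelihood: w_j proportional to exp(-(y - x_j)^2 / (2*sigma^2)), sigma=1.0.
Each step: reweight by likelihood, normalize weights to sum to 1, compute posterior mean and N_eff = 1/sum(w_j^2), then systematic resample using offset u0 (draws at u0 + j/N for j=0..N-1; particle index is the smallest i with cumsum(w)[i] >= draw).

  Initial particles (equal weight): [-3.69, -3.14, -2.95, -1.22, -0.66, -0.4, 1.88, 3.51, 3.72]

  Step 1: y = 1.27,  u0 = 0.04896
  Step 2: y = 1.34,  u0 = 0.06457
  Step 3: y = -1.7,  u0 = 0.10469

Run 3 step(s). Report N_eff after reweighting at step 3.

step 1: w=[0.0000, 0.0000, 0.0001, 0.0320, 0.1101, 0.1759, 0.5889, 0.0577, 0.0353]  mean=1.2584  Neff=2.5287  idx=[4, 5, 5, 6, 6, 6, 6, 6, 7]
step 2: w=[0.0271, 0.0441, 0.0441, 0.1731, 0.1731, 0.1731, 0.1731, 0.1731, 0.0190]  mean=1.6411  Neff=6.4570  idx=[1, 3, 3, 4, 5, 5, 6, 7, 7]
step 3: w=[0.9702, 0.0037, 0.0037, 0.0037, 0.0037, 0.0037, 0.0037, 0.0037, 0.0037]  mean=-0.3321  Neff=1.0622  idx=[0, 0, 0, 0, 0, 0, 0, 0, 7]

N_eff = 1.0622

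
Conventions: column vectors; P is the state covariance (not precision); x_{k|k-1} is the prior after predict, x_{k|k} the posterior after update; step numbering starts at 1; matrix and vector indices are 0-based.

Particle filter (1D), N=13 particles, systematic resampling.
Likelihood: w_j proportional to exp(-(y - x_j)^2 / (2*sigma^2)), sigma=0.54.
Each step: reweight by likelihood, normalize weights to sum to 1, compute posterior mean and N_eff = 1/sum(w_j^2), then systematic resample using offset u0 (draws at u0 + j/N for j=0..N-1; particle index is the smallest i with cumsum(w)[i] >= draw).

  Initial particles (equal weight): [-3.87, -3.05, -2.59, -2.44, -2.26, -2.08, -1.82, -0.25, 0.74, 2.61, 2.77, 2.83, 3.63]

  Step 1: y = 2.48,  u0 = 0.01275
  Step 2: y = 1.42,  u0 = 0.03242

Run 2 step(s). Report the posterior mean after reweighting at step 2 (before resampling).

post_mean = 2.6864

step 1: w=[0.0000, 0.0000, 0.0000, 0.0000, 0.0000, 0.0000, 0.0000, 0.0000, 0.0020, 0.3524, 0.3140, 0.2940, 0.0376]  mean=2.7595  Neff=3.2191  idx=[9, 9, 9, 9, 9, 10, 10, 10, 10, 11, 11, 11, 11]
step 2: w=[0.1177, 0.1177, 0.1177, 0.1177, 0.1177, 0.0587, 0.0587, 0.0587, 0.0587, 0.0442, 0.0442, 0.0442, 0.0442]  mean=2.6864  Neff=11.0028  idx=[0, 0, 1, 2, 2, 3, 4, 4, 6, 7, 8, 10, 11]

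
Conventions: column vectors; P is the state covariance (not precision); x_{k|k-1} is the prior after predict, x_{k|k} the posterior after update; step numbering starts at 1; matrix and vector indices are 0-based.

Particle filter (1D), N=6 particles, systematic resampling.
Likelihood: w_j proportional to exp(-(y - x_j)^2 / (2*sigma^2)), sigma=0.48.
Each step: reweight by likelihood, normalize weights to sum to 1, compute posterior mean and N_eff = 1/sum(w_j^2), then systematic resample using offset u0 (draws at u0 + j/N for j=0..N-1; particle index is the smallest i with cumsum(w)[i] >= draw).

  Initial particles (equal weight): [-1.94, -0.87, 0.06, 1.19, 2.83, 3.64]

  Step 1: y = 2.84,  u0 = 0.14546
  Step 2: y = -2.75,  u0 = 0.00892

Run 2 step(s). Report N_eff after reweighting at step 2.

step 1: w=[0.0000, 0.0000, 0.0000, 0.0022, 0.7986, 0.1992]  mean=2.9878  Neff=1.4760  idx=[4, 4, 4, 4, 5, 5]
step 2: w=[0.2500, 0.2500, 0.2500, 0.2500, 0.0000, 0.0000]  mean=2.8300  Neff=4.0000  idx=[0, 0, 1, 2, 2, 3]

N_eff = 4.0000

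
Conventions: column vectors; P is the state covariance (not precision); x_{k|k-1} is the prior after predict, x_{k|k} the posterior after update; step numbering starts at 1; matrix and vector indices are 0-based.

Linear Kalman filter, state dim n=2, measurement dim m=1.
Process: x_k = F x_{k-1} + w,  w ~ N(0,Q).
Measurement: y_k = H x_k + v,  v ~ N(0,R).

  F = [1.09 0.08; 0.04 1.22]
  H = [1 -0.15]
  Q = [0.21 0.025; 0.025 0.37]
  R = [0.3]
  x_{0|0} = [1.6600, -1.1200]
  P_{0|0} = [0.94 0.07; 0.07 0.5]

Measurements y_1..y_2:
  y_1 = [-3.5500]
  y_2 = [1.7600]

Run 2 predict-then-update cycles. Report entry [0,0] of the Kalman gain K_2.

K[0,0] = 0.6396

step 1: x^-=[1.7198, -1.3000]  P^-=[1.3422 0.2081; 0.2081 1.1225]  S=[1.6051]  K=[0.8168; 0.0247]  nu=[-5.4648]  x^+=[-2.7439, -1.4352]  P^+=[0.2714 0.1757; 0.1757 1.1216]
step 2: x^-=[-3.1056, -1.8607]  P^-=[0.5702 0.3804; 0.3804 2.0569]  S=[0.8024]  K=[0.6396; 0.0896]  nu=[4.5865]  x^+=[-0.1723, -1.4497]  P^+=[0.2420 0.3345; 0.3345 2.0505]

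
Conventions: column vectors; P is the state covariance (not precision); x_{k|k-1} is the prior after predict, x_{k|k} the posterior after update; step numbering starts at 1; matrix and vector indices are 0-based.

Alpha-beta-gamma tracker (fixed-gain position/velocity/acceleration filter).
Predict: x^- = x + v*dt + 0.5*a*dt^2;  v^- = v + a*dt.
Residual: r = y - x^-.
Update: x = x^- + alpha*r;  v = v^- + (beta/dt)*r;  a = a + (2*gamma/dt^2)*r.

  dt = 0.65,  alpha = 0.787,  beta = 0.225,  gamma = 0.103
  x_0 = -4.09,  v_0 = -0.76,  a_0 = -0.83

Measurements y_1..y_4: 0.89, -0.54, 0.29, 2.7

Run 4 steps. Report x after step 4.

x_post = 2.5729

step 1: x_pred=-4.7593  r=5.6493  x^+=-0.3133  v^+=0.6560  a^+=1.9245
step 2: x_pred=0.5197  r=-1.0597  x^+=-0.3143  v^+=1.5401  a^+=1.4078
step 3: x_pred=0.9842  r=-0.6942  x^+=0.4379  v^+=2.2149  a^+=1.0693
step 4: x_pred=2.1035  r=0.5965  x^+=2.5729  v^+=3.1165  a^+=1.3602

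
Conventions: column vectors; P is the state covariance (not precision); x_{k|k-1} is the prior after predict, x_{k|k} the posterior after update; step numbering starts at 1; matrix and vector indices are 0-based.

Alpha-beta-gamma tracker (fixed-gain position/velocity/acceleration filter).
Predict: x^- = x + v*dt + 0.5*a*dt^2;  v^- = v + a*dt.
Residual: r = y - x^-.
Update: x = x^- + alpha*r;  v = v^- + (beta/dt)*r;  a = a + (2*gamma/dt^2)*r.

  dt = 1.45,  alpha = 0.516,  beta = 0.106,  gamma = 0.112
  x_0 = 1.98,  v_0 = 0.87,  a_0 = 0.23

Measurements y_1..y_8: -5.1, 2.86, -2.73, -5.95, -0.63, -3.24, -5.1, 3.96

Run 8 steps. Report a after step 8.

a_post = 2.1902

step 1: x_pred=3.4833  r=-8.5833  x^+=-0.9457  v^+=0.5760  a^+=-0.6845
step 2: x_pred=-0.8300  r=3.6900  x^+=1.0740  v^+=-0.1467  a^+=-0.2913
step 3: x_pred=0.5551  r=-3.2851  x^+=-1.1400  v^+=-0.8093  a^+=-0.6413
step 4: x_pred=-2.9877  r=-2.9623  x^+=-4.5162  v^+=-1.9557  a^+=-0.9569
step 5: x_pred=-8.3580  r=7.7280  x^+=-4.3704  v^+=-2.7784  a^+=-0.1336
step 6: x_pred=-8.5394  r=5.2994  x^+=-5.8049  v^+=-2.5847  a^+=0.4310
step 7: x_pred=-9.0996  r=3.9996  x^+=-7.0358  v^+=-1.6673  a^+=0.8571
step 8: x_pred=-8.5523  r=12.5123  x^+=-2.0960  v^+=0.4902  a^+=2.1902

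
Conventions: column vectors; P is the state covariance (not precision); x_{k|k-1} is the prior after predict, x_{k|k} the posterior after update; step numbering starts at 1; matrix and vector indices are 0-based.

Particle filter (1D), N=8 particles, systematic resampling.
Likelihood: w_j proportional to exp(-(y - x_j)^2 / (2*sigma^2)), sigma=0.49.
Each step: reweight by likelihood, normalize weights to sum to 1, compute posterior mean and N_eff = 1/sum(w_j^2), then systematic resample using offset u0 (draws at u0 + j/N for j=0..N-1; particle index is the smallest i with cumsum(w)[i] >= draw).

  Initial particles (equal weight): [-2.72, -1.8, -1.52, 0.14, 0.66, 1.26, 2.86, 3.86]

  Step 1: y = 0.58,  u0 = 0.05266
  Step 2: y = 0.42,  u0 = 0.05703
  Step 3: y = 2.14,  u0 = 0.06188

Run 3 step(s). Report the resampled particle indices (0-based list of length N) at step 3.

resampled_idx = [3, 3, 4, 5, 5, 6, 7, 7]

step 1: w=[0.0000, 0.0000, 0.0001, 0.3281, 0.4845, 0.1874, 0.0000, 0.0000]  mean=0.6018  Neff=2.6494  idx=[3, 3, 3, 4, 4, 4, 4, 5]
step 2: w=[0.1343, 0.1343, 0.1343, 0.1402, 0.1402, 0.1402, 0.1402, 0.0364]  mean=0.4724  Neff=7.4606  idx=[0, 1, 2, 3, 4, 4, 5, 6]
step 3: w=[0.0046, 0.0046, 0.0046, 0.1973, 0.1973, 0.1973, 0.1973, 0.1973]  mean=0.6529  Neff=5.1378  idx=[3, 3, 4, 5, 5, 6, 7, 7]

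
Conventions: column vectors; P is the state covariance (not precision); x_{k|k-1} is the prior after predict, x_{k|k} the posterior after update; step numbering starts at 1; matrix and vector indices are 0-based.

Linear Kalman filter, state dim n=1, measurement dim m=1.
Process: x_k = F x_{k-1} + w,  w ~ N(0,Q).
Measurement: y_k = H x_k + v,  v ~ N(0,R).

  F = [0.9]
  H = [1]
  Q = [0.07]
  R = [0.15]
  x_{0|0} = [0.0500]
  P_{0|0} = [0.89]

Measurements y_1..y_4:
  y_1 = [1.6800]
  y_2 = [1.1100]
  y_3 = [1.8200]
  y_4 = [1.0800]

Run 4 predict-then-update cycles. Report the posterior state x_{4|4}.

x_post = [1.1893]

step 1: x^-=[0.0450]  P^-=[0.7909]  S=[0.9409]  K=[0.8406]  nu=[1.6350]  x^+=[1.4193]  P^+=[0.1261]
step 2: x^-=[1.2774]  P^-=[0.1721]  S=[0.3221]  K=[0.5343]  nu=[-0.1674]  x^+=[1.1880]  P^+=[0.0802]
step 3: x^-=[1.0692]  P^-=[0.1349]  S=[0.2849]  K=[0.4735]  nu=[0.7508]  x^+=[1.4247]  P^+=[0.0710]
step 4: x^-=[1.2822]  P^-=[0.1275]  S=[0.2775]  K=[0.4595]  nu=[-0.2022]  x^+=[1.1893]  P^+=[0.0689]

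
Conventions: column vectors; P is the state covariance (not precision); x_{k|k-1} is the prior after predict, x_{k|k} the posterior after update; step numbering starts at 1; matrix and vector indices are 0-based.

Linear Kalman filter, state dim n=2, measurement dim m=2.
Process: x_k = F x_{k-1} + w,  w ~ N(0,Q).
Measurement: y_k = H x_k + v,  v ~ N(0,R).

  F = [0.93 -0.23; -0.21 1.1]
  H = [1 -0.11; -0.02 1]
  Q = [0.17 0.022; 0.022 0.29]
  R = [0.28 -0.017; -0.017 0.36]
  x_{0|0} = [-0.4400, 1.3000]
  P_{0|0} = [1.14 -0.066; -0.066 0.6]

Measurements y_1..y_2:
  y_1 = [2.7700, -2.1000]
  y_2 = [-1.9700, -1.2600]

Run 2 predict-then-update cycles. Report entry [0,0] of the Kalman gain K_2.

step 1: x^-=[-0.7082, 1.5224]  P^-=[1.2160 -0.4231; -0.4231 1.0968]  S=[1.6023 -0.5860; -0.5860 1.4742]  K=[0.7921 0.0113; -0.0763 0.7194]  nu=[3.6457, -3.6366]  x^+=[2.1382, -1.3718]  P^+=[0.2210 -0.0050; -0.0050 0.2602]
step 2: x^-=[2.3040, -1.9580]  P^-=[0.3771 -0.0923; -0.0923 0.6169]  S=[0.6848 -0.1849; -0.1849 0.9807]  K=[0.5668 0.0050; -0.0669 0.6183]  nu=[-4.4894, 0.7441]  x^+=[-0.2367, -1.1974]  P^+=[0.1581 -0.0047; -0.0047 0.2236]

K[0,0] = 0.5668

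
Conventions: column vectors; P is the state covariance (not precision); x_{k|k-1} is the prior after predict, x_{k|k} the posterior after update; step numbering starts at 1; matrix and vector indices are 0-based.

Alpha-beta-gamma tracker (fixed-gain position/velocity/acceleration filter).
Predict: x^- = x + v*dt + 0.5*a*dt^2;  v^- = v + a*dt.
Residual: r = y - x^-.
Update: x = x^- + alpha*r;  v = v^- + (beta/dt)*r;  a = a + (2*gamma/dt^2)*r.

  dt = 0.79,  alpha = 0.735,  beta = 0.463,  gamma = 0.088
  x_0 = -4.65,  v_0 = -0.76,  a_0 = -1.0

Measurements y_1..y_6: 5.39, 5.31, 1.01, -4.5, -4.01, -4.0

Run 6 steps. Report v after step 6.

v_post = -4.2326

step 1: x_pred=-5.5625  r=10.9525  x^+=2.4876  v^+=4.8690  a^+=2.0887
step 2: x_pred=6.9859  r=-1.6759  x^+=5.7541  v^+=5.5368  a^+=1.6161
step 3: x_pred=10.6325  r=-9.6225  x^+=3.5600  v^+=1.1740  a^+=-1.0975
step 4: x_pred=4.1449  r=-8.6449  x^+=-2.2091  v^+=-4.7596  a^+=-3.5355
step 5: x_pred=-7.0725  r=3.0625  x^+=-4.8215  v^+=-5.7578  a^+=-2.6718
step 6: x_pred=-10.2040  r=6.2040  x^+=-5.6441  v^+=-4.2326  a^+=-0.9223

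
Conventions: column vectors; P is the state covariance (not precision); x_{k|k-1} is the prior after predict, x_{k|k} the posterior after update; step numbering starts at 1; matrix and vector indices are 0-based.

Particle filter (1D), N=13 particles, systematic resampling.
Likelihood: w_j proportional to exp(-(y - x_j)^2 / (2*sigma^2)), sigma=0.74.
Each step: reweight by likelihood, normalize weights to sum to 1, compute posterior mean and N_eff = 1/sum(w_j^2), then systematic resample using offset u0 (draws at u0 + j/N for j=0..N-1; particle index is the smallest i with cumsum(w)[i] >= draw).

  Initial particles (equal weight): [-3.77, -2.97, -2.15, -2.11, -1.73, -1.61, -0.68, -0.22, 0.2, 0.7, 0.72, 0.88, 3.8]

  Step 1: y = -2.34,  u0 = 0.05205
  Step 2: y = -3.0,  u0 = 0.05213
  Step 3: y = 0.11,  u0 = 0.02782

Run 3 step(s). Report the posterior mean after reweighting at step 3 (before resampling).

post_mean = -1.8460

step 1: w=[0.0368, 0.1658, 0.2305, 0.2270, 0.1696, 0.1464, 0.0192, 0.0039, 0.0007, 0.0001, 0.0000, 0.0000, 0.0000]  mean=-2.1485  Neff=5.4331  idx=[1, 1, 2, 2, 2, 3, 3, 3, 4, 4, 4, 5, 5]
step 2: w=[0.1656, 0.1656, 0.0857, 0.0857, 0.0857, 0.0804, 0.0804, 0.0804, 0.0380, 0.0380, 0.0380, 0.0284, 0.0284]  mean=-2.3333  Neff=9.7890  idx=[0, 0, 1, 1, 2, 3, 4, 5, 5, 6, 7, 9, 12]
step 3: w=[0.0009, 0.0009, 0.0009, 0.0009, 0.0507, 0.0507, 0.0507, 0.0597, 0.0597, 0.0597, 0.0597, 0.2443, 0.3609]  mean=-1.8460  Neff=4.7186  idx=[4, 5, 7, 8, 10, 11, 11, 11, 12, 12, 12, 12, 12]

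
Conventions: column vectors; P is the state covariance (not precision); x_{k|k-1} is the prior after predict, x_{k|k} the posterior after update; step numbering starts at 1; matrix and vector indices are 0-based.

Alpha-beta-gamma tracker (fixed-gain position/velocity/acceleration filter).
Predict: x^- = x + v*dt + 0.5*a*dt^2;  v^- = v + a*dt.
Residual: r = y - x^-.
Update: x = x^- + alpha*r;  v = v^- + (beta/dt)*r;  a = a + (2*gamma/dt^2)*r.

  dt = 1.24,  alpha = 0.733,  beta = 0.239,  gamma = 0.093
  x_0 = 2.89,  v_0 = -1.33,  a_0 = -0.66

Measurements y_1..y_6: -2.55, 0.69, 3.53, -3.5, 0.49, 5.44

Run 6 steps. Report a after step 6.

step 1: x_pred=0.7334  r=-3.2834  x^+=-1.6733  v^+=-2.7812  a^+=-1.0572
step 2: x_pred=-5.9348  r=6.6248  x^+=-1.0788  v^+=-2.8153  a^+=-0.2558
step 3: x_pred=-4.7664  r=8.2964  x^+=1.3149  v^+=-1.5334  a^+=0.7478
step 4: x_pred=-0.0116  r=-3.4884  x^+=-2.5686  v^+=-1.2785  a^+=0.3258
step 5: x_pred=-3.9034  r=4.3934  x^+=-0.6830  v^+=-0.0276  a^+=0.8573
step 6: x_pred=-0.0582  r=5.4982  x^+=3.9720  v^+=2.0951  a^+=1.5224

a_post = 1.5224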